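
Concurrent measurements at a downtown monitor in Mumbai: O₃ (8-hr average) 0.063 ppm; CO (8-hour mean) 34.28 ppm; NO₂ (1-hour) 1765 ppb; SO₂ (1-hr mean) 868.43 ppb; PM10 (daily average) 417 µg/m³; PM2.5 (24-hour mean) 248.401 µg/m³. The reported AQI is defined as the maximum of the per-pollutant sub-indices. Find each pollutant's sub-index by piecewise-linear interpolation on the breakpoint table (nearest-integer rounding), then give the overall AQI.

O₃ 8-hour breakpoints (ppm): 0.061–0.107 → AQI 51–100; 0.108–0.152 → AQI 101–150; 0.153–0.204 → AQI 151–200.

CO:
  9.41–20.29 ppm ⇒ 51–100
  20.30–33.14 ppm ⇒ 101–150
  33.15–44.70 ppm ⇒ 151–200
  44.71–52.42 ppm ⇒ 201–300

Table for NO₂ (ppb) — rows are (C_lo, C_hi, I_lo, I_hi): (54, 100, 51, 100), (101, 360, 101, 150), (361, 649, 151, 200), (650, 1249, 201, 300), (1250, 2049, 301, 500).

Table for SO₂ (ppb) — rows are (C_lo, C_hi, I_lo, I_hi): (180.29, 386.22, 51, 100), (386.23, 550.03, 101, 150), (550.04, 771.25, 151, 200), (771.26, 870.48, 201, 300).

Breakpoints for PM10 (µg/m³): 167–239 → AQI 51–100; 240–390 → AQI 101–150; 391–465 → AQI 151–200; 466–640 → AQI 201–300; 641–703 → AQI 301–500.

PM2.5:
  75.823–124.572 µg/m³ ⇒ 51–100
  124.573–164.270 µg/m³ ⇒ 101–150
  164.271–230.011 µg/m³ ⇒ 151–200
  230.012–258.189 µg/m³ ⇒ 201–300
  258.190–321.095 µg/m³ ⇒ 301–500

429

O₃: 0.063 ∈ [0.061, 0.107] ↔ index [51, 100].
51 + (0.063−0.061)·(100−51)/(0.107−0.061) = 51 + 0.002·49/0.046 ≈ 53.13, so AQI = 53.
CO: row 33.15–44.70 (AQI 151–200). (200−151)·(34.28−33.15)/(44.70−33.15) + 151 = 49·1.13/11.55 + 151 ≈ 155.79 → 156.
NO₂: 1765 ∈ [1250, 2049] ↔ index [301, 500].
301 + (1765−1250)·(500−301)/(2049−1250) = 301 + 515·199/799 ≈ 429.27, so AQI = 429.
SO₂: 868.43 lies in 771.26–870.48, so I_lo=201, I_hi=300, C_lo=771.26, C_hi=870.48.
(300−201)/(870.48−771.26) × (868.43−771.26) + 201 = 99/99.22 × 97.17 + 201 ≈ 297.95 → 298.
PM10 417: bracket 391–465 → index 151–200; slope 49/74, offset 26.
AQI = 151 + 49/74·26 ≈ 168.22 ⇒ 168.
PM2.5: 248.401 lies in 230.012–258.189, so I_lo=201, I_hi=300, C_lo=230.012, C_hi=258.189.
(300−201)/(258.189−230.012) × (248.401−230.012) + 201 = 99/28.177 × 18.389 + 201 ≈ 265.61 → 266.
Sub-indices: O₃→53, CO→156, NO₂→429, SO₂→298, PM10→168, PM2.5→266. Overall AQI = max = 429; dominant pollutant is NO₂.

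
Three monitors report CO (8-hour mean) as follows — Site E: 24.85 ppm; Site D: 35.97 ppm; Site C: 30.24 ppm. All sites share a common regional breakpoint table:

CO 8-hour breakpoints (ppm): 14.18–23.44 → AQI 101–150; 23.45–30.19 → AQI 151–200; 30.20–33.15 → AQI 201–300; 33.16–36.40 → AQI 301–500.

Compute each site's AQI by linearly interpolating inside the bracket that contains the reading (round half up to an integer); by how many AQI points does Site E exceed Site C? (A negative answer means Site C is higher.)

Site E: 24.85 ∈ [23.45, 30.19] ↔ index [151, 200].
151 + (24.85−23.45)·(200−151)/(30.19−23.45) = 151 + 1.40·49/6.74 ≈ 161.18, so AQI = 161.
Site D: row 33.16–36.40 (AQI 301–500). (500−301)·(35.97−33.16)/(36.40−33.16) + 301 = 199·2.81/3.24 + 301 ≈ 473.59 → 474.
Site C: row 30.20–33.15 (AQI 201–300). (300−201)·(30.24−30.20)/(33.15−30.20) + 201 = 99·0.04/2.95 + 201 ≈ 202.34 → 202.
AQIs: Site E=161, Site D=474, Site C=202. Site E (161) − Site C (202) = -41.

-41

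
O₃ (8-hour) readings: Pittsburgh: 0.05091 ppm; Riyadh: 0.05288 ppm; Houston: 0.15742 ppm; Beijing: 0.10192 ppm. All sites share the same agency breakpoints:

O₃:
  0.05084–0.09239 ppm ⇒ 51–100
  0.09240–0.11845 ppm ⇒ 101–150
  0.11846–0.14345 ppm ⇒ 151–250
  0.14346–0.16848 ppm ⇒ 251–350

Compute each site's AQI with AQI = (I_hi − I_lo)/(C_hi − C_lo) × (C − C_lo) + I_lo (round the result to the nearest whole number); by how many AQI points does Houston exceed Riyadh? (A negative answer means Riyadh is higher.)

Pittsburgh: 0.05091 ∈ [0.05084, 0.09239] ↔ index [51, 100].
51 + (0.05091−0.05084)·(100−51)/(0.09239−0.05084) = 51 + 0.00007·49/0.04155 ≈ 51.08, so AQI = 51.
Riyadh: 0.05288 ∈ [0.05084, 0.09239] ↔ index [51, 100].
51 + (0.05288−0.05084)·(100−51)/(0.09239−0.05084) = 51 + 0.00204·49/0.04155 ≈ 53.41, so AQI = 53.
Houston: 0.15742 ∈ [0.14346, 0.16848] ↔ index [251, 350].
251 + (0.15742−0.14346)·(350−251)/(0.16848−0.14346) = 251 + 0.01396·99/0.02502 ≈ 306.24, so AQI = 306.
Beijing 0.10192: bracket 0.09240–0.11845 → index 101–150; slope 49/0.02605, offset 0.00952.
AQI = 101 + 49/0.02605·0.00952 ≈ 118.91 ⇒ 119.
AQIs: Pittsburgh=51, Riyadh=53, Houston=306, Beijing=119. Houston (306) − Riyadh (53) = 253.

253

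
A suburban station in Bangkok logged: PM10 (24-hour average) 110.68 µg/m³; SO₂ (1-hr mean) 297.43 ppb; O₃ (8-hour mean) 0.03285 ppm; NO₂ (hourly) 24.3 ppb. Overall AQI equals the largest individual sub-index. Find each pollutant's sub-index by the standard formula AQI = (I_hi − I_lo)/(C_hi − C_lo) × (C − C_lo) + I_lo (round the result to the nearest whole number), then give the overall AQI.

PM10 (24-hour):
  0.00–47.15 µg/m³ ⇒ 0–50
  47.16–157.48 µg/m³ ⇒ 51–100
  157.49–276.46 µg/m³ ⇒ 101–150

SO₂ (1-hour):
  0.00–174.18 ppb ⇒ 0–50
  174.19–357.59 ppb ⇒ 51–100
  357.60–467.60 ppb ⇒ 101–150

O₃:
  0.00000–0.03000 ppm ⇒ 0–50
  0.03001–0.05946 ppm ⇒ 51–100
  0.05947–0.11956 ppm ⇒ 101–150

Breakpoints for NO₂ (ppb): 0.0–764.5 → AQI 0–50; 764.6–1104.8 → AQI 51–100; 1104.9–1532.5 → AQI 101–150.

PM10: 110.68 lies in 47.16–157.48, so I_lo=51, I_hi=100, C_lo=47.16, C_hi=157.48.
(100−51)/(157.48−47.16) × (110.68−47.16) + 51 = 49/110.32 × 63.52 + 51 ≈ 79.21 → 79.
SO₂ 297.43: bracket 174.19–357.59 → index 51–100; slope 49/183.40, offset 123.24.
AQI = 51 + 49/183.40·123.24 ≈ 83.93 ⇒ 84.
O₃ 0.03285: bracket 0.03001–0.05946 → index 51–100; slope 49/0.02945, offset 0.00284.
AQI = 51 + 49/0.02945·0.00284 ≈ 55.73 ⇒ 56.
NO₂ 24.3: bracket 0.0–764.5 → index 0–50; slope 50/764.5, offset 24.3.
AQI = 0 + 50/764.5·24.3 ≈ 1.59 ⇒ 2.
Sub-indices: PM10→79, SO₂→84, O₃→56, NO₂→2. Overall AQI = max = 84; dominant pollutant is SO₂.

84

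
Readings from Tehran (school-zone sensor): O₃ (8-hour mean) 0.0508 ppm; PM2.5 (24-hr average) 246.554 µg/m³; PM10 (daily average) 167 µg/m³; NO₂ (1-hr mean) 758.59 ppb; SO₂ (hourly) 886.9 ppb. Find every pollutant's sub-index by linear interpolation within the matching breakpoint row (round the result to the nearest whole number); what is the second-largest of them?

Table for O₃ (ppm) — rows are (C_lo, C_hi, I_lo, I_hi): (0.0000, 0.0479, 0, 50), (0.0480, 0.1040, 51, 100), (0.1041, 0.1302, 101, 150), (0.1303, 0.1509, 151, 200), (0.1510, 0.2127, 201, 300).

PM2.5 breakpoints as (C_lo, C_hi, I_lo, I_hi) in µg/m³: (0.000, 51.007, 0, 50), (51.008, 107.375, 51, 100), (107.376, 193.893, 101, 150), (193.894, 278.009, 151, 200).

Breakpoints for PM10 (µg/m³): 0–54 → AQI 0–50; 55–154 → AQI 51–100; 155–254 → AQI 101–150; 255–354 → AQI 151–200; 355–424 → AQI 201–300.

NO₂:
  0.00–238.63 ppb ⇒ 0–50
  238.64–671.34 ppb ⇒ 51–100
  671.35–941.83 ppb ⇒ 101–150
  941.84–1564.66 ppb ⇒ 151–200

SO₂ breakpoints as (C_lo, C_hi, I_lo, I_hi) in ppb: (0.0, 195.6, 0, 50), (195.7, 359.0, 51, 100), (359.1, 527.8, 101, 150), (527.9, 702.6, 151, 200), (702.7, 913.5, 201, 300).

O₃: 0.0508 lies in 0.0480–0.1040, so I_lo=51, I_hi=100, C_lo=0.0480, C_hi=0.1040.
(100−51)/(0.1040−0.0480) × (0.0508−0.0480) + 51 = 49/0.0560 × 0.0028 + 51 ≈ 53.45 → 53.
PM2.5 246.554: bracket 193.894–278.009 → index 151–200; slope 49/84.115, offset 52.660.
AQI = 151 + 49/84.115·52.660 ≈ 181.68 ⇒ 182.
PM10: 167 ∈ [155, 254] ↔ index [101, 150].
101 + (167−155)·(150−101)/(254−155) = 101 + 12·49/99 ≈ 106.94, so AQI = 107.
NO₂ 758.59: bracket 671.35–941.83 → index 101–150; slope 49/270.48, offset 87.24.
AQI = 101 + 49/270.48·87.24 ≈ 116.80 ⇒ 117.
SO₂: row 702.7–913.5 (AQI 201–300). (300−201)·(886.9−702.7)/(913.5−702.7) + 201 = 99·184.2/210.8 + 201 ≈ 287.51 → 288.
Sub-indices: O₃→53, PM2.5→182, PM10→107, NO₂→117, SO₂→288. Ranked high→low: 288, 182, 117, 107, 53. Second-highest sub-index = 182.

182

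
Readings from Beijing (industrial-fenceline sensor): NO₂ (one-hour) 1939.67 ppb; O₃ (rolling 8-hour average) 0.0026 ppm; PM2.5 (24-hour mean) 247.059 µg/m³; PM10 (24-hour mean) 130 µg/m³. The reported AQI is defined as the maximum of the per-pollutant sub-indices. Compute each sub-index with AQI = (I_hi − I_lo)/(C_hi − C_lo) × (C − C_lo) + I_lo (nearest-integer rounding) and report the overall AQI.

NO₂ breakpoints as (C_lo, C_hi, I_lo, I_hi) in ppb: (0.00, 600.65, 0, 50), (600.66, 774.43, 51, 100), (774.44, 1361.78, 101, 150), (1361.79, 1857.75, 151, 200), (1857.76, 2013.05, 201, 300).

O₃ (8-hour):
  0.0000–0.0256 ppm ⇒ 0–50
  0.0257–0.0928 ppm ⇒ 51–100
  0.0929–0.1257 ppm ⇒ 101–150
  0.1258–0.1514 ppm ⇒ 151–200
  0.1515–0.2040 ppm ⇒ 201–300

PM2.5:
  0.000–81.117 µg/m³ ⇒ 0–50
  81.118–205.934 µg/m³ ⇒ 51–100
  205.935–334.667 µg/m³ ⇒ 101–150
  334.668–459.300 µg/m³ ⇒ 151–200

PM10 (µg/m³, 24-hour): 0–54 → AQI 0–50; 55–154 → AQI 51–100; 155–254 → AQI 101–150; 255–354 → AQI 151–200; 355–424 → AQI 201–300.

NO₂ 1939.67: bracket 1857.76–2013.05 → index 201–300; slope 99/155.29, offset 81.91.
AQI = 201 + 99/155.29·81.91 ≈ 253.22 ⇒ 253.
O₃ 0.0026: bracket 0.0000–0.0256 → index 0–50; slope 50/0.0256, offset 0.0026.
AQI = 0 + 50/0.0256·0.0026 ≈ 5.08 ⇒ 5.
PM2.5: row 205.935–334.667 (AQI 101–150). (150−101)·(247.059−205.935)/(334.667−205.935) + 101 = 49·41.124/128.732 + 101 ≈ 116.65 → 117.
PM10: 130 ∈ [55, 154] ↔ index [51, 100].
51 + (130−55)·(100−51)/(154−55) = 51 + 75·49/99 ≈ 88.12, so AQI = 88.
Sub-indices: NO₂→253, O₃→5, PM2.5→117, PM10→88. Overall AQI = max = 253; dominant pollutant is NO₂.

253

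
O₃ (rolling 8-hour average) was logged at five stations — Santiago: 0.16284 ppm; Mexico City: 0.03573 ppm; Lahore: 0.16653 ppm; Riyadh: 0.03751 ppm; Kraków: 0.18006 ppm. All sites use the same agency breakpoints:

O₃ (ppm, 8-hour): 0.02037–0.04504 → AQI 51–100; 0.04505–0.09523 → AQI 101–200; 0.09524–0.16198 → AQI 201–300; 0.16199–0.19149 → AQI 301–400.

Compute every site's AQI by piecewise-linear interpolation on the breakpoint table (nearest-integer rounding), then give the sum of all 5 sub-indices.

1149

Santiago: 0.16284 lies in 0.16199–0.19149, so I_lo=301, I_hi=400, C_lo=0.16199, C_hi=0.19149.
(400−301)/(0.19149−0.16199) × (0.16284−0.16199) + 301 = 99/0.02950 × 0.00085 + 301 ≈ 303.85 → 304.
Mexico City: 0.03573 lies in 0.02037–0.04504, so I_lo=51, I_hi=100, C_lo=0.02037, C_hi=0.04504.
(100−51)/(0.04504−0.02037) × (0.03573−0.02037) + 51 = 49/0.02467 × 0.01536 + 51 ≈ 81.51 → 82.
Lahore: 0.16653 ∈ [0.16199, 0.19149] ↔ index [301, 400].
301 + (0.16653−0.16199)·(400−301)/(0.19149−0.16199) = 301 + 0.00454·99/0.02950 ≈ 316.24, so AQI = 316.
Riyadh: 0.03751 ∈ [0.02037, 0.04504] ↔ index [51, 100].
51 + (0.03751−0.02037)·(100−51)/(0.04504−0.02037) = 51 + 0.01714·49/0.02467 ≈ 85.04, so AQI = 85.
Kraków 0.18006: bracket 0.16199–0.19149 → index 301–400; slope 99/0.02950, offset 0.01807.
AQI = 301 + 99/0.02950·0.01807 ≈ 361.64 ⇒ 362.
AQIs: Santiago=304, Mexico City=82, Lahore=316, Riyadh=85, Kraków=362. Sum = 304 + 82 + 316 + 85 + 362 = 1149.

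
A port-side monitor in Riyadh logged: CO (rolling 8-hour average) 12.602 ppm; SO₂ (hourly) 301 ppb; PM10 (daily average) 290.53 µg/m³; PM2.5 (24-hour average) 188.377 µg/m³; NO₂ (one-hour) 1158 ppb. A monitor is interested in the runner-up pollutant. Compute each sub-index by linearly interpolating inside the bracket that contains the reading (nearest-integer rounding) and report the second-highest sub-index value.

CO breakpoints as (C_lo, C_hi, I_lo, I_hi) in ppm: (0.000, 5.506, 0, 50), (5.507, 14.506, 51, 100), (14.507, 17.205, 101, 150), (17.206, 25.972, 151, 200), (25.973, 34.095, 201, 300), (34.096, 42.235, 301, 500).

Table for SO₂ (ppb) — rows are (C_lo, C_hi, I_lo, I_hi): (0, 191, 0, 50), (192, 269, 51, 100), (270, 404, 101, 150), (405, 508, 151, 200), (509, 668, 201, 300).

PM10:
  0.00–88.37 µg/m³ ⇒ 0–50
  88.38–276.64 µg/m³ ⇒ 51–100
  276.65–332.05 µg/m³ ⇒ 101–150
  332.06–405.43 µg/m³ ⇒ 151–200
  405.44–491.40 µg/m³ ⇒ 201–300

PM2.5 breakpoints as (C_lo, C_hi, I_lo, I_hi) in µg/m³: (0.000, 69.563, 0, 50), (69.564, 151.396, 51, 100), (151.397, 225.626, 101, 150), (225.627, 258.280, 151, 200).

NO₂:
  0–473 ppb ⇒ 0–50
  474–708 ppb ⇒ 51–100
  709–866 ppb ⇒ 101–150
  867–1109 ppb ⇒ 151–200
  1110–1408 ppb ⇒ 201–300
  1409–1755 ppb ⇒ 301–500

125

CO: 12.602 lies in 5.507–14.506, so I_lo=51, I_hi=100, C_lo=5.507, C_hi=14.506.
(100−51)/(14.506−5.507) × (12.602−5.507) + 51 = 49/8.999 × 7.095 + 51 ≈ 89.63 → 90.
SO₂ 301: bracket 270–404 → index 101–150; slope 49/134, offset 31.
AQI = 101 + 49/134·31 ≈ 112.34 ⇒ 112.
PM10: row 276.65–332.05 (AQI 101–150). (150−101)·(290.53−276.65)/(332.05−276.65) + 101 = 49·13.88/55.40 + 101 ≈ 113.28 → 113.
PM2.5: 188.377 lies in 151.397–225.626, so I_lo=101, I_hi=150, C_lo=151.397, C_hi=225.626.
(150−101)/(225.626−151.397) × (188.377−151.397) + 101 = 49/74.229 × 36.980 + 101 ≈ 125.41 → 125.
NO₂ 1158: bracket 1110–1408 → index 201–300; slope 99/298, offset 48.
AQI = 201 + 99/298·48 ≈ 216.95 ⇒ 217.
Sub-indices: CO→90, SO₂→112, PM10→113, PM2.5→125, NO₂→217. Ranked high→low: 217, 125, 113, 112, 90. Second-highest sub-index = 125.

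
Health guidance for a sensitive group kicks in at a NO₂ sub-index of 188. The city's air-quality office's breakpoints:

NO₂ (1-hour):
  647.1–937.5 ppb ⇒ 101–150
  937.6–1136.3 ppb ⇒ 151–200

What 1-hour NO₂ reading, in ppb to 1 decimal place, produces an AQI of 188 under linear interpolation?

AQI 188 lies in the 151–200 band, which corresponds to 937.6–1136.3 ppb.
C = 937.6 + (188−151)×(1136.3−937.6)/(200−151) = 937.6 + 37×198.7/49 ≈ 1087.639 ppb → 1087.6 ppb to 1 dp.

1087.6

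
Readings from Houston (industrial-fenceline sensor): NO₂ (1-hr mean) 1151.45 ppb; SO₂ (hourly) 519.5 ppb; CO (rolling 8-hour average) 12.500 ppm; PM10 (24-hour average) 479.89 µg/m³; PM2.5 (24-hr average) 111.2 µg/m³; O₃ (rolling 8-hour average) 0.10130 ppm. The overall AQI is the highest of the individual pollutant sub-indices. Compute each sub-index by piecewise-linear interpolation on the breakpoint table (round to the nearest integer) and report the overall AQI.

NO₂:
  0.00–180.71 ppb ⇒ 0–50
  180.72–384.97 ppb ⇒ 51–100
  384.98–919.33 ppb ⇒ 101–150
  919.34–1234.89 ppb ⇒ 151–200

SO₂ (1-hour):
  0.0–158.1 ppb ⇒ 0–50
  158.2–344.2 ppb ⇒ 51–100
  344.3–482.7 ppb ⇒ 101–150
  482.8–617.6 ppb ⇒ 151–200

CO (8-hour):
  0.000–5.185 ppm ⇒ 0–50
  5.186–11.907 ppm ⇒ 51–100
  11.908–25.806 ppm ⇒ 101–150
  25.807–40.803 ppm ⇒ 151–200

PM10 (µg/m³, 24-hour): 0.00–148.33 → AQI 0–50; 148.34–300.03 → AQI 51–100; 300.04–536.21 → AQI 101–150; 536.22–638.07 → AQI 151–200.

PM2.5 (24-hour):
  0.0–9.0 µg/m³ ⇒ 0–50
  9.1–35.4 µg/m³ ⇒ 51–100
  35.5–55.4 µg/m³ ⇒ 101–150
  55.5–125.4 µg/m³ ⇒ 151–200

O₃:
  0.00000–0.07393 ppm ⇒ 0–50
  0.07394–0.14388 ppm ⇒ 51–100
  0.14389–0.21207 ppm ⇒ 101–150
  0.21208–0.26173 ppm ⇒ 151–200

NO₂: 1151.45 ∈ [919.34, 1234.89] ↔ index [151, 200].
151 + (1151.45−919.34)·(200−151)/(1234.89−919.34) = 151 + 232.11·49/315.55 ≈ 187.04, so AQI = 187.
SO₂: row 482.8–617.6 (AQI 151–200). (200−151)·(519.5−482.8)/(617.6−482.8) + 151 = 49·36.7/134.8 + 151 ≈ 164.34 → 164.
CO: row 11.908–25.806 (AQI 101–150). (150−101)·(12.500−11.908)/(25.806−11.908) + 101 = 49·0.592/13.898 + 101 ≈ 103.09 → 103.
PM10: 479.89 lies in 300.04–536.21, so I_lo=101, I_hi=150, C_lo=300.04, C_hi=536.21.
(150−101)/(536.21−300.04) × (479.89−300.04) + 101 = 49/236.17 × 179.85 + 101 ≈ 138.31 → 138.
PM2.5: 111.2 lies in 55.5–125.4, so I_lo=151, I_hi=200, C_lo=55.5, C_hi=125.4.
(200−151)/(125.4−55.5) × (111.2−55.5) + 151 = 49/69.9 × 55.7 + 151 ≈ 190.05 → 190.
O₃: 0.10130 lies in 0.07394–0.14388, so I_lo=51, I_hi=100, C_lo=0.07394, C_hi=0.14388.
(100−51)/(0.14388−0.07394) × (0.10130−0.07394) + 51 = 49/0.06994 × 0.02736 + 51 ≈ 70.17 → 70.
Sub-indices: NO₂→187, SO₂→164, CO→103, PM10→138, PM2.5→190, O₃→70. Overall AQI = max = 190; dominant pollutant is PM2.5.

190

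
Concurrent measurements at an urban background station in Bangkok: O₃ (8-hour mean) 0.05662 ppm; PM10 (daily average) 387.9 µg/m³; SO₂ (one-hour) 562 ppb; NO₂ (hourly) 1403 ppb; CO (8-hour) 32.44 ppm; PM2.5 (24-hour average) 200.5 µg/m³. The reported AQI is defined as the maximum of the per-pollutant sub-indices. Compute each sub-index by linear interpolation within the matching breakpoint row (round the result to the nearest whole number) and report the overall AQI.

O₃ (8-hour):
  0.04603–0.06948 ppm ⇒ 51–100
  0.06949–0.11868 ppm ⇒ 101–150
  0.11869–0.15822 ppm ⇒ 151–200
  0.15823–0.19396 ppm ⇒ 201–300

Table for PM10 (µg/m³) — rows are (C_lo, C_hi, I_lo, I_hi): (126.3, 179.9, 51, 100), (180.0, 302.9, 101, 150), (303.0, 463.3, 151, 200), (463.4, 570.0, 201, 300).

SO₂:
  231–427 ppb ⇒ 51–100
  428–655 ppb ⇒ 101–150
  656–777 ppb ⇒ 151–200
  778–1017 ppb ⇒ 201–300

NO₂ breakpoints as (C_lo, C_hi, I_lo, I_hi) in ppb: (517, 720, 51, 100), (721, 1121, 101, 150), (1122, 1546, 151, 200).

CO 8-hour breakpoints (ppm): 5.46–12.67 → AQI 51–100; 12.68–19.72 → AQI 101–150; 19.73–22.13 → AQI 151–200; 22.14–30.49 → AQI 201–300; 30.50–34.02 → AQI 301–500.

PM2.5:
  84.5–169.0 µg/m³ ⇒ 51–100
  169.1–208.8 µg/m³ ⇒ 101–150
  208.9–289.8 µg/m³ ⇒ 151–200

O₃: 0.05662 lies in 0.04603–0.06948, so I_lo=51, I_hi=100, C_lo=0.04603, C_hi=0.06948.
(100−51)/(0.06948−0.04603) × (0.05662−0.04603) + 51 = 49/0.02345 × 0.01059 + 51 ≈ 73.13 → 73.
PM10: row 303.0–463.3 (AQI 151–200). (200−151)·(387.9−303.0)/(463.3−303.0) + 151 = 49·84.9/160.3 + 151 ≈ 176.95 → 177.
SO₂ 562: bracket 428–655 → index 101–150; slope 49/227, offset 134.
AQI = 101 + 49/227·134 ≈ 129.93 ⇒ 130.
NO₂: 1403 lies in 1122–1546, so I_lo=151, I_hi=200, C_lo=1122, C_hi=1546.
(200−151)/(1546−1122) × (1403−1122) + 151 = 49/424 × 281 + 151 ≈ 183.47 → 183.
CO 32.44: bracket 30.50–34.02 → index 301–500; slope 199/3.52, offset 1.94.
AQI = 301 + 199/3.52·1.94 ≈ 410.68 ⇒ 411.
PM2.5: 200.5 lies in 169.1–208.8, so I_lo=101, I_hi=150, C_lo=169.1, C_hi=208.8.
(150−101)/(208.8−169.1) × (200.5−169.1) + 101 = 49/39.7 × 31.4 + 101 ≈ 139.76 → 140.
Sub-indices: O₃→73, PM10→177, SO₂→130, NO₂→183, CO→411, PM2.5→140. Overall AQI = max = 411; dominant pollutant is CO.
AQI 411: Hazardous.

411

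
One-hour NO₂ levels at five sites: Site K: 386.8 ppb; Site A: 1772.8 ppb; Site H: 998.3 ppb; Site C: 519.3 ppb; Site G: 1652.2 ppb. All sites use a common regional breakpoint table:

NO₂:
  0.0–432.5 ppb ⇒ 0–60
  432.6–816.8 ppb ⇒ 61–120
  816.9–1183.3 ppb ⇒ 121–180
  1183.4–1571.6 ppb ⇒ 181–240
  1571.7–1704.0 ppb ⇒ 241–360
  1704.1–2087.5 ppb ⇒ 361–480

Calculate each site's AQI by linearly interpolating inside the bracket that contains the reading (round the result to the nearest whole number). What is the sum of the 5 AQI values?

Site K: row 0.0–432.5 (AQI 0–60). (60−0)·(386.8−0.0)/(432.5−0.0) + 0 = 60·386.8/432.5 + 0 ≈ 53.66 → 54.
Site A: row 1704.1–2087.5 (AQI 361–480). (480−361)·(1772.8−1704.1)/(2087.5−1704.1) + 361 = 119·68.7/383.4 + 361 ≈ 382.32 → 382.
Site H: 998.3 lies in 816.9–1183.3, so I_lo=121, I_hi=180, C_lo=816.9, C_hi=1183.3.
(180−121)/(1183.3−816.9) × (998.3−816.9) + 121 = 59/366.4 × 181.4 + 121 ≈ 150.21 → 150.
Site C: 519.3 lies in 432.6–816.8, so I_lo=61, I_hi=120, C_lo=432.6, C_hi=816.8.
(120−61)/(816.8−432.6) × (519.3−432.6) + 61 = 59/384.2 × 86.7 + 61 ≈ 74.31 → 74.
Site G 1652.2: bracket 1571.7–1704.0 → index 241–360; slope 119/132.3, offset 80.5.
AQI = 241 + 119/132.3·80.5 ≈ 313.41 ⇒ 313.
AQIs: Site K=54, Site A=382, Site H=150, Site C=74, Site G=313. Sum = 54 + 382 + 150 + 74 + 313 = 973.

973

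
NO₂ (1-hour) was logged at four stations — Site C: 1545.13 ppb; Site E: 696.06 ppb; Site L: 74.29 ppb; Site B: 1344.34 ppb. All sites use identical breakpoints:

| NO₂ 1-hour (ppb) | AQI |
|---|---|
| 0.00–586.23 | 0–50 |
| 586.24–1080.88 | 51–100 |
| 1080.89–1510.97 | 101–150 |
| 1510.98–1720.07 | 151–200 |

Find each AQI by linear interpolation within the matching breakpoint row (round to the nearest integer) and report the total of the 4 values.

358

Site C 1545.13: bracket 1510.98–1720.07 → index 151–200; slope 49/209.09, offset 34.15.
AQI = 151 + 49/209.09·34.15 ≈ 159.00 ⇒ 159.
Site E 696.06: bracket 586.24–1080.88 → index 51–100; slope 49/494.64, offset 109.82.
AQI = 51 + 49/494.64·109.82 ≈ 61.88 ⇒ 62.
Site L 74.29: bracket 0.00–586.23 → index 0–50; slope 50/586.23, offset 74.29.
AQI = 0 + 50/586.23·74.29 ≈ 6.34 ⇒ 6.
Site B: row 1080.89–1510.97 (AQI 101–150). (150−101)·(1344.34−1080.89)/(1510.97−1080.89) + 101 = 49·263.45/430.08 + 101 ≈ 131.02 → 131.
AQIs: Site C=159, Site E=62, Site L=6, Site B=131. Sum = 159 + 62 + 6 + 131 = 358.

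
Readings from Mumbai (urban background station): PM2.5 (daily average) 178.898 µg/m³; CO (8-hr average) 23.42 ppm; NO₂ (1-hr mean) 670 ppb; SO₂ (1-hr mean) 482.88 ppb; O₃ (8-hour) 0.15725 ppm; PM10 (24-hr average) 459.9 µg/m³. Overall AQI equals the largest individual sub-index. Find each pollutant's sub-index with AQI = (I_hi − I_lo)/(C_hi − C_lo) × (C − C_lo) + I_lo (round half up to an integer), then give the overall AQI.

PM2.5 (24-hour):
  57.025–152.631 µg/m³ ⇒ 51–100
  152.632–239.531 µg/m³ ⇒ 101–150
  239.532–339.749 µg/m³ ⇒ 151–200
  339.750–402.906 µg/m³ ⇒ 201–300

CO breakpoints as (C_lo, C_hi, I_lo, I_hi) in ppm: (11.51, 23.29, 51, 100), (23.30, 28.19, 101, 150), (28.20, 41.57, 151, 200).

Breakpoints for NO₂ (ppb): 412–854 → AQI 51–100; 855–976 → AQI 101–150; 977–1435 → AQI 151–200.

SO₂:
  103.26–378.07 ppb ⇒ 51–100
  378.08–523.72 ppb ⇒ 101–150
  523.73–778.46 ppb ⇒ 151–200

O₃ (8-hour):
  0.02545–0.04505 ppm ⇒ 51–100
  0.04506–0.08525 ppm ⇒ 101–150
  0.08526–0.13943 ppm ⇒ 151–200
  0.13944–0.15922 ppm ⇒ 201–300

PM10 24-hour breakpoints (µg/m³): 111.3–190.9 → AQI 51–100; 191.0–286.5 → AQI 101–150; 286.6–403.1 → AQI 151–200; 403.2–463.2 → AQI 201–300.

PM2.5: row 152.632–239.531 (AQI 101–150). (150−101)·(178.898−152.632)/(239.531−152.632) + 101 = 49·26.266/86.899 + 101 ≈ 115.81 → 116.
CO: row 23.30–28.19 (AQI 101–150). (150−101)·(23.42−23.30)/(28.19−23.30) + 101 = 49·0.12/4.89 + 101 ≈ 102.20 → 102.
NO₂: 670 ∈ [412, 854] ↔ index [51, 100].
51 + (670−412)·(100−51)/(854−412) = 51 + 258·49/442 ≈ 79.60, so AQI = 80.
SO₂: row 378.08–523.72 (AQI 101–150). (150−101)·(482.88−378.08)/(523.72−378.08) + 101 = 49·104.80/145.64 + 101 ≈ 136.26 → 136.
O₃: 0.15725 lies in 0.13944–0.15922, so I_lo=201, I_hi=300, C_lo=0.13944, C_hi=0.15922.
(300−201)/(0.15922−0.13944) × (0.15725−0.13944) + 201 = 99/0.01978 × 0.01781 + 201 ≈ 290.14 → 290.
PM10: 459.9 lies in 403.2–463.2, so I_lo=201, I_hi=300, C_lo=403.2, C_hi=463.2.
(300−201)/(463.2−403.2) × (459.9−403.2) + 201 = 99/60.0 × 56.7 + 201 ≈ 294.56 → 295.
Sub-indices: PM2.5→116, CO→102, NO₂→80, SO₂→136, O₃→290, PM10→295. Overall AQI = max = 295; dominant pollutant is PM10.

295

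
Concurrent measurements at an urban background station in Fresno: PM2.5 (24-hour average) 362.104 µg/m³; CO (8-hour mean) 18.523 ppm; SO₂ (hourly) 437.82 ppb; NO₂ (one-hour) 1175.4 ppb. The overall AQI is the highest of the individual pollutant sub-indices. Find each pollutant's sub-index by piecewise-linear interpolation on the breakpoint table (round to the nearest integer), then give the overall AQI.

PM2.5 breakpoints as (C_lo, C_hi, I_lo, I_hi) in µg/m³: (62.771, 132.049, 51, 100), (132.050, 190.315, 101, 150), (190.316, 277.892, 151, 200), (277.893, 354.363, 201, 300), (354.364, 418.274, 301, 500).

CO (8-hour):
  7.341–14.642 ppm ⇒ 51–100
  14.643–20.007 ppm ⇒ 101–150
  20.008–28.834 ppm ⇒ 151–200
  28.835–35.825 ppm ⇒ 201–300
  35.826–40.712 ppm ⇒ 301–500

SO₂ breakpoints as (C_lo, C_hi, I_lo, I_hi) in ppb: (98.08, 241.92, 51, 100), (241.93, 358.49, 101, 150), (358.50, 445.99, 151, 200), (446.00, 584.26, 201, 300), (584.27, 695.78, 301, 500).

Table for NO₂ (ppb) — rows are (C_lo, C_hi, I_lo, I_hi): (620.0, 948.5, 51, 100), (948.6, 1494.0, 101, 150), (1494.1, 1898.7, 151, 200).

PM2.5 362.104: bracket 354.364–418.274 → index 301–500; slope 199/63.910, offset 7.740.
AQI = 301 + 199/63.910·7.740 ≈ 325.10 ⇒ 325.
CO 18.523: bracket 14.643–20.007 → index 101–150; slope 49/5.364, offset 3.880.
AQI = 101 + 49/5.364·3.880 ≈ 136.44 ⇒ 136.
SO₂ 437.82: bracket 358.50–445.99 → index 151–200; slope 49/87.49, offset 79.32.
AQI = 151 + 49/87.49·79.32 ≈ 195.42 ⇒ 195.
NO₂: 1175.4 ∈ [948.6, 1494.0] ↔ index [101, 150].
101 + (1175.4−948.6)·(150−101)/(1494.0−948.6) = 101 + 226.8·49/545.4 ≈ 121.38, so AQI = 121.
Sub-indices: PM2.5→325, CO→136, SO₂→195, NO₂→121. Overall AQI = max = 325; dominant pollutant is PM2.5.
AQI 325: Hazardous.

325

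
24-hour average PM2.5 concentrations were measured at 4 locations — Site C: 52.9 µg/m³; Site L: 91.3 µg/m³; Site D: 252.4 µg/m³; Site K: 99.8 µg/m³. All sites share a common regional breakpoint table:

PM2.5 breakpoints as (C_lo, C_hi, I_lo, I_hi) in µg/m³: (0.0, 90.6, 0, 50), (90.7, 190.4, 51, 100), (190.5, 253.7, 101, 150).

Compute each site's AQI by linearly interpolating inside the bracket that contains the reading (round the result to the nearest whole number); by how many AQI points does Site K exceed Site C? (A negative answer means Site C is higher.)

Site C: row 0.0–90.6 (AQI 0–50). (50−0)·(52.9−0.0)/(90.6−0.0) + 0 = 50·52.9/90.6 + 0 ≈ 29.19 → 29.
Site L 91.3: bracket 90.7–190.4 → index 51–100; slope 49/99.7, offset 0.6.
AQI = 51 + 49/99.7·0.6 ≈ 51.29 ⇒ 51.
Site D 252.4: bracket 190.5–253.7 → index 101–150; slope 49/63.2, offset 61.9.
AQI = 101 + 49/63.2·61.9 ≈ 148.99 ⇒ 149.
Site K 99.8: bracket 90.7–190.4 → index 51–100; slope 49/99.7, offset 9.1.
AQI = 51 + 49/99.7·9.1 ≈ 55.47 ⇒ 55.
AQIs: Site C=29, Site L=51, Site D=149, Site K=55. Site K (55) − Site C (29) = 26.

26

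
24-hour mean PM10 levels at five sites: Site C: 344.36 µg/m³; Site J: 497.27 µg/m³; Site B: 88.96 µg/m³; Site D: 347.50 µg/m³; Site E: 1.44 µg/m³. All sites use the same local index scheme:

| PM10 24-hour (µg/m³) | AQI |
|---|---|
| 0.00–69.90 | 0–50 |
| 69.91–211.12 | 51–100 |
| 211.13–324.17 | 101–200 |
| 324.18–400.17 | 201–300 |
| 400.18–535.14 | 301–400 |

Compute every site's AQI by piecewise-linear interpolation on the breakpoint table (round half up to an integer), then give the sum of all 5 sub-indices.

889

Site C: 344.36 lies in 324.18–400.17, so I_lo=201, I_hi=300, C_lo=324.18, C_hi=400.17.
(300−201)/(400.17−324.18) × (344.36−324.18) + 201 = 99/75.99 × 20.18 + 201 ≈ 227.29 → 227.
Site J: 497.27 ∈ [400.18, 535.14] ↔ index [301, 400].
301 + (497.27−400.18)·(400−301)/(535.14−400.18) = 301 + 97.09·99/134.96 ≈ 372.22, so AQI = 372.
Site B: row 69.91–211.12 (AQI 51–100). (100−51)·(88.96−69.91)/(211.12−69.91) + 51 = 49·19.05/141.21 + 51 ≈ 57.61 → 58.
Site D: 347.50 lies in 324.18–400.17, so I_lo=201, I_hi=300, C_lo=324.18, C_hi=400.17.
(300−201)/(400.17−324.18) × (347.50−324.18) + 201 = 99/75.99 × 23.32 + 201 ≈ 231.38 → 231.
Site E: row 0.00–69.90 (AQI 0–50). (50−0)·(1.44−0.00)/(69.90−0.00) + 0 = 50·1.44/69.90 + 0 ≈ 1.03 → 1.
AQIs: Site C=227, Site J=372, Site B=58, Site D=231, Site E=1. Sum = 227 + 372 + 58 + 231 + 1 = 889.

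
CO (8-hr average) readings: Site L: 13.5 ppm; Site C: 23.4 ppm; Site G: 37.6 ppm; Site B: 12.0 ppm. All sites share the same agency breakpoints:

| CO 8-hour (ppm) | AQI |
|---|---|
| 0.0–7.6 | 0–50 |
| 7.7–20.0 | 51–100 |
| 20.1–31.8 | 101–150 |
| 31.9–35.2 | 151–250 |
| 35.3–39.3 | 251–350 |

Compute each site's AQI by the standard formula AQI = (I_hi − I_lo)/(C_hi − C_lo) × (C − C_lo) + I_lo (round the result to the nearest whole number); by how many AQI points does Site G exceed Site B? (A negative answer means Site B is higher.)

240

Site L: 13.5 lies in 7.7–20.0, so I_lo=51, I_hi=100, C_lo=7.7, C_hi=20.0.
(100−51)/(20.0−7.7) × (13.5−7.7) + 51 = 49/12.3 × 5.8 + 51 ≈ 74.11 → 74.
Site C: 23.4 ∈ [20.1, 31.8] ↔ index [101, 150].
101 + (23.4−20.1)·(150−101)/(31.8−20.1) = 101 + 3.3·49/11.7 ≈ 114.82, so AQI = 115.
Site G: 37.6 lies in 35.3–39.3, so I_lo=251, I_hi=350, C_lo=35.3, C_hi=39.3.
(350−251)/(39.3−35.3) × (37.6−35.3) + 251 = 99/4.0 × 2.3 + 251 ≈ 307.93 → 308.
Site B: row 7.7–20.0 (AQI 51–100). (100−51)·(12.0−7.7)/(20.0−7.7) + 51 = 49·4.3/12.3 + 51 ≈ 68.13 → 68.
AQIs: Site L=74, Site C=115, Site G=308, Site B=68. Site G (308) − Site B (68) = 240.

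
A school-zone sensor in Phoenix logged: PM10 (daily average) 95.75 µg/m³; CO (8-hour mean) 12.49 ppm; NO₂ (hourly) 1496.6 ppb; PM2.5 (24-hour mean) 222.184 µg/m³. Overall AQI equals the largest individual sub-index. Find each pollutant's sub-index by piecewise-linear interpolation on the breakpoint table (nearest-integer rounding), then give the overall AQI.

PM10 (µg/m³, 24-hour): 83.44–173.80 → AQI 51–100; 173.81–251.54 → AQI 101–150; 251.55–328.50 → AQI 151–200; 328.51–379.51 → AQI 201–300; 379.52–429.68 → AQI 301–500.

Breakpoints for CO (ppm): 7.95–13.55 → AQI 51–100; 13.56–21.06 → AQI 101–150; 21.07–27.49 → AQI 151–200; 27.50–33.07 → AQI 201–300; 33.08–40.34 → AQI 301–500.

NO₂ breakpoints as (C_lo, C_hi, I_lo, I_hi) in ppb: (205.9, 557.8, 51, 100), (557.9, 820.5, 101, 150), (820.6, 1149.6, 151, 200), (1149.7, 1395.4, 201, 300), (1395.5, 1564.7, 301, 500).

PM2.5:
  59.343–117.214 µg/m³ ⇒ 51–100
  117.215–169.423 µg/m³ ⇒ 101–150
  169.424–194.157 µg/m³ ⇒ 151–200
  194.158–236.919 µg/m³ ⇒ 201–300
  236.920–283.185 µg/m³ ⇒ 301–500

420

PM10 95.75: bracket 83.44–173.80 → index 51–100; slope 49/90.36, offset 12.31.
AQI = 51 + 49/90.36·12.31 ≈ 57.68 ⇒ 58.
CO: row 7.95–13.55 (AQI 51–100). (100−51)·(12.49−7.95)/(13.55−7.95) + 51 = 49·4.54/5.60 + 51 ≈ 90.73 → 91.
NO₂: 1496.6 ∈ [1395.5, 1564.7] ↔ index [301, 500].
301 + (1496.6−1395.5)·(500−301)/(1564.7−1395.5) = 301 + 101.1·199/169.2 ≈ 419.91, so AQI = 420.
PM2.5: 222.184 ∈ [194.158, 236.919] ↔ index [201, 300].
201 + (222.184−194.158)·(300−201)/(236.919−194.158) = 201 + 28.026·99/42.761 ≈ 265.89, so AQI = 266.
Sub-indices: PM10→58, CO→91, NO₂→420, PM2.5→266. Overall AQI = max = 420; dominant pollutant is NO₂.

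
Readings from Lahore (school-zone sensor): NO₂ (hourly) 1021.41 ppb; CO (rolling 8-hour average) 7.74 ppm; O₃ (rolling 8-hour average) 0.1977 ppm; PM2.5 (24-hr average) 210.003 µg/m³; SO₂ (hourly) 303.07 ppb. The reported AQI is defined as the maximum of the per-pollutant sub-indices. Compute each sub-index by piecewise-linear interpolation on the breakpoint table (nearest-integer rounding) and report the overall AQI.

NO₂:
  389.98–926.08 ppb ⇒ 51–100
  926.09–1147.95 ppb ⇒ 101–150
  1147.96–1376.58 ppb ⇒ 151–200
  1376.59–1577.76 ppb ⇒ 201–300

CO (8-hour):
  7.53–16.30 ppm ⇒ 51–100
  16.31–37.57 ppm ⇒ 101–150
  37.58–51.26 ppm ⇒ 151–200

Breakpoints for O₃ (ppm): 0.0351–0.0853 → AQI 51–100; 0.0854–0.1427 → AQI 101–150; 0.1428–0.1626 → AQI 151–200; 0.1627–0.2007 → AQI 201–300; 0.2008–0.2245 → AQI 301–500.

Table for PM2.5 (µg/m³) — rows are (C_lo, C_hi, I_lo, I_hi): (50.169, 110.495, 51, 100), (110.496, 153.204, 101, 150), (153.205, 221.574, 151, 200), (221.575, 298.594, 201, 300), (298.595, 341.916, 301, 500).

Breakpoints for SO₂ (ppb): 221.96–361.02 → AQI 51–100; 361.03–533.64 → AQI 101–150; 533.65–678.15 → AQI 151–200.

292

NO₂: 1021.41 ∈ [926.09, 1147.95] ↔ index [101, 150].
101 + (1021.41−926.09)·(150−101)/(1147.95−926.09) = 101 + 95.32·49/221.86 ≈ 122.05, so AQI = 122.
CO: row 7.53–16.30 (AQI 51–100). (100−51)·(7.74−7.53)/(16.30−7.53) + 51 = 49·0.21/8.77 + 51 ≈ 52.17 → 52.
O₃: 0.1977 ∈ [0.1627, 0.2007] ↔ index [201, 300].
201 + (0.1977−0.1627)·(300−201)/(0.2007−0.1627) = 201 + 0.0350·99/0.0380 ≈ 292.18, so AQI = 292.
PM2.5: row 153.205–221.574 (AQI 151–200). (200−151)·(210.003−153.205)/(221.574−153.205) + 151 = 49·56.798/68.369 + 151 ≈ 191.71 → 192.
SO₂: 303.07 ∈ [221.96, 361.02] ↔ index [51, 100].
51 + (303.07−221.96)·(100−51)/(361.02−221.96) = 51 + 81.11·49/139.06 ≈ 79.58, so AQI = 80.
Sub-indices: NO₂→122, CO→52, O₃→292, PM2.5→192, SO₂→80. Overall AQI = max = 292; dominant pollutant is O₃.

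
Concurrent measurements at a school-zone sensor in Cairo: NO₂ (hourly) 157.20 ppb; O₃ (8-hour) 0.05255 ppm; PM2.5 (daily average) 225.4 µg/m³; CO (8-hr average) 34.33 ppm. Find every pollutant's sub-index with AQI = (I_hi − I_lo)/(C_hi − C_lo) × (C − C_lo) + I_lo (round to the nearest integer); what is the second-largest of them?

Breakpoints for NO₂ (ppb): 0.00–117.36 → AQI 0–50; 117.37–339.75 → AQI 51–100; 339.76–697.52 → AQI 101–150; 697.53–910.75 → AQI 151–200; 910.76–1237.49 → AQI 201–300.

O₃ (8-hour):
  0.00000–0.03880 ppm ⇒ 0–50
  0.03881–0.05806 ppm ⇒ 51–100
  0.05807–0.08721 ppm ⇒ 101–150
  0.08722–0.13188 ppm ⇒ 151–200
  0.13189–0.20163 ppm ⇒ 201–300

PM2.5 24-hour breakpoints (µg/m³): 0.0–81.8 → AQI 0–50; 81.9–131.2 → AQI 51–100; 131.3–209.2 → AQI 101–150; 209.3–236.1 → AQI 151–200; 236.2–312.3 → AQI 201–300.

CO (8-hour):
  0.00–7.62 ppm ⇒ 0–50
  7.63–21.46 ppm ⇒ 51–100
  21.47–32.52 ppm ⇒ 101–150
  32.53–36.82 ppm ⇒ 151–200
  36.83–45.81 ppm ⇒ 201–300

172

NO₂: 157.20 lies in 117.37–339.75, so I_lo=51, I_hi=100, C_lo=117.37, C_hi=339.75.
(100−51)/(339.75−117.37) × (157.20−117.37) + 51 = 49/222.38 × 39.83 + 51 ≈ 59.78 → 60.
O₃: 0.05255 lies in 0.03881–0.05806, so I_lo=51, I_hi=100, C_lo=0.03881, C_hi=0.05806.
(100−51)/(0.05806−0.03881) × (0.05255−0.03881) + 51 = 49/0.01925 × 0.01374 + 51 ≈ 85.97 → 86.
PM2.5: 225.4 lies in 209.3–236.1, so I_lo=151, I_hi=200, C_lo=209.3, C_hi=236.1.
(200−151)/(236.1−209.3) × (225.4−209.3) + 151 = 49/26.8 × 16.1 + 151 ≈ 180.44 → 180.
CO: 34.33 ∈ [32.53, 36.82] ↔ index [151, 200].
151 + (34.33−32.53)·(200−151)/(36.82−32.53) = 151 + 1.80·49/4.29 ≈ 171.56, so AQI = 172.
Sub-indices: NO₂→60, O₃→86, PM2.5→180, CO→172. Ranked high→low: 180, 172, 86, 60. Second-highest sub-index = 172.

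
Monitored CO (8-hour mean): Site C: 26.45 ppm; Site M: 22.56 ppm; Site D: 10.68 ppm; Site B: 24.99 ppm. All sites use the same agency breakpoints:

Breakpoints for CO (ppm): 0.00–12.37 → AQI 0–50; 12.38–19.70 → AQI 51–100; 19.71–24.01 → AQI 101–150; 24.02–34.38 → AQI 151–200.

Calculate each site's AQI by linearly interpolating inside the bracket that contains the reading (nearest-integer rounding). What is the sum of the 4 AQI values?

Site C: row 24.02–34.38 (AQI 151–200). (200−151)·(26.45−24.02)/(34.38−24.02) + 151 = 49·2.43/10.36 + 151 ≈ 162.49 → 162.
Site M: 22.56 ∈ [19.71, 24.01] ↔ index [101, 150].
101 + (22.56−19.71)·(150−101)/(24.01−19.71) = 101 + 2.85·49/4.30 ≈ 133.48, so AQI = 133.
Site D 10.68: bracket 0.00–12.37 → index 0–50; slope 50/12.37, offset 10.68.
AQI = 0 + 50/12.37·10.68 ≈ 43.17 ⇒ 43.
Site B: 24.99 lies in 24.02–34.38, so I_lo=151, I_hi=200, C_lo=24.02, C_hi=34.38.
(200−151)/(34.38−24.02) × (24.99−24.02) + 151 = 49/10.36 × 0.97 + 151 ≈ 155.59 → 156.
AQIs: Site C=162, Site M=133, Site D=43, Site B=156. Sum = 162 + 133 + 43 + 156 = 494.

494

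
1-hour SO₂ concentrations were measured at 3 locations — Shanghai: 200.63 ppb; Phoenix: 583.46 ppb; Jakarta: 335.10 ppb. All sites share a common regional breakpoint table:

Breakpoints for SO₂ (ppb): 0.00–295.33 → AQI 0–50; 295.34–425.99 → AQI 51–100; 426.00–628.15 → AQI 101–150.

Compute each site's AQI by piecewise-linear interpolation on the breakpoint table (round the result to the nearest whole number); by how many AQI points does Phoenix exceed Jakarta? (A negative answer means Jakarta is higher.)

Shanghai: row 0.00–295.33 (AQI 0–50). (50−0)·(200.63−0.00)/(295.33−0.00) + 0 = 50·200.63/295.33 + 0 ≈ 33.97 → 34.
Phoenix: 583.46 lies in 426.00–628.15, so I_lo=101, I_hi=150, C_lo=426.00, C_hi=628.15.
(150−101)/(628.15−426.00) × (583.46−426.00) + 101 = 49/202.15 × 157.46 + 101 ≈ 139.17 → 139.
Jakarta: 335.10 ∈ [295.34, 425.99] ↔ index [51, 100].
51 + (335.10−295.34)·(100−51)/(425.99−295.34) = 51 + 39.76·49/130.65 ≈ 65.91, so AQI = 66.
AQIs: Shanghai=34, Phoenix=139, Jakarta=66. Phoenix (139) − Jakarta (66) = 73.

73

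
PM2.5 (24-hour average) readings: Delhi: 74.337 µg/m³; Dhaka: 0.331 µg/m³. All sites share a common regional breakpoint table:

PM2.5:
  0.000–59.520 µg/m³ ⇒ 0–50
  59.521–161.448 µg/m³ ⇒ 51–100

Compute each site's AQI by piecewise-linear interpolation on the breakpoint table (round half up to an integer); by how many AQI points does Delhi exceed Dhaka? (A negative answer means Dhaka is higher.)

Delhi: 74.337 lies in 59.521–161.448, so I_lo=51, I_hi=100, C_lo=59.521, C_hi=161.448.
(100−51)/(161.448−59.521) × (74.337−59.521) + 51 = 49/101.927 × 14.816 + 51 ≈ 58.12 → 58.
Dhaka 0.331: bracket 0.000–59.520 → index 0–50; slope 50/59.520, offset 0.331.
AQI = 0 + 50/59.520·0.331 ≈ 0.28 ⇒ 0.
AQIs: Delhi=58, Dhaka=0. Delhi (58) − Dhaka (0) = 58.

58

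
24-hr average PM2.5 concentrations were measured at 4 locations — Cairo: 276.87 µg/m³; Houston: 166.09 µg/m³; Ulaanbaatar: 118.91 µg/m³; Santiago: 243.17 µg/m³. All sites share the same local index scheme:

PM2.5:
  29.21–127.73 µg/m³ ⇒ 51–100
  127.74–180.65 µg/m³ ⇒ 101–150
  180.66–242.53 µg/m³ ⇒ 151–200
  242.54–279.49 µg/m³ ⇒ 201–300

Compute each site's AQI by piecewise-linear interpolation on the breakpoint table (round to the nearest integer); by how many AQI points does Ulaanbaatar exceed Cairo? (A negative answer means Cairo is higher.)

-197

Cairo: 276.87 lies in 242.54–279.49, so I_lo=201, I_hi=300, C_lo=242.54, C_hi=279.49.
(300−201)/(279.49−242.54) × (276.87−242.54) + 201 = 99/36.95 × 34.33 + 201 ≈ 292.98 → 293.
Houston 166.09: bracket 127.74–180.65 → index 101–150; slope 49/52.91, offset 38.35.
AQI = 101 + 49/52.91·38.35 ≈ 136.52 ⇒ 137.
Ulaanbaatar: row 29.21–127.73 (AQI 51–100). (100−51)·(118.91−29.21)/(127.73−29.21) + 51 = 49·89.70/98.52 + 51 ≈ 95.61 → 96.
Santiago: row 242.54–279.49 (AQI 201–300). (300−201)·(243.17−242.54)/(279.49−242.54) + 201 = 99·0.63/36.95 + 201 ≈ 202.69 → 203.
AQIs: Cairo=293, Houston=137, Ulaanbaatar=96, Santiago=203. Ulaanbaatar (96) − Cairo (293) = -197.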